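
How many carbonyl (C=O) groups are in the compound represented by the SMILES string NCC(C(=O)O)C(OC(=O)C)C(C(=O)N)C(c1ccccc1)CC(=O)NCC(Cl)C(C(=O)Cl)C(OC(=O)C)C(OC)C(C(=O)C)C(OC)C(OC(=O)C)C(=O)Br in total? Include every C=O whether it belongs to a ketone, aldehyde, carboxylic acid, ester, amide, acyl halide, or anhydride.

9

CH(COOH): carboxylic acid, 1 C=O (running total 1).
CH(OCOCH3): ester, 1 C=O (running total 2).
CH(CONH2): amide, 1 C=O (running total 3).
CH2CONHCH2: amide, 1 C=O (running total 4).
CH(COCl): acyl halide, 1 C=O (running total 5).
CH(OCOCH3): ester, 1 C=O (running total 6).
CH(COCH3): ketone, 1 C=O (running total 7).
CH(OCOCH3): ester, 1 C=O (running total 8).
COBr: acyl halide, 1 C=O (running total 9).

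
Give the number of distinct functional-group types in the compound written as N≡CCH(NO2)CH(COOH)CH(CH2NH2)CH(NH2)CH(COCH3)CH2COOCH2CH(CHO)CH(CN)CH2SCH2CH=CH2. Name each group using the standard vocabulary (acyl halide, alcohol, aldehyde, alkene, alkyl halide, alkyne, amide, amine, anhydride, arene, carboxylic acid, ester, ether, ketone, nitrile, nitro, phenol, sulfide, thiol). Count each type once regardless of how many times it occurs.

9

N≡C–: carbon triple-bonded to nitrogen → nitrile.
–NO2 on an sp³ carbon → nitro (the N=O is not a carbonyl).
pendant –COOH: carbonyl C bonded to C and –OH → carboxylic acid.
pendant –CH2NH2: N on sp³ C, no adjacent C=O → amine.
–NH2 on an sp³ carbon with no adjacent C=O → amine.
pendant –COCH3: carbonyl C bonded to two carbons → ketone.
–C(=O)–O–C with C on the carbonyl side → ester.
pendant –CHO: carbonyl C bonded to C and H → aldehyde.
pendant –C≡N: nitrile.
C–S–C linkage → sulfide (thioether).
C=C double bond → alkene.
Distinct types present: aldehyde, alkene, amine, carboxylic acid, ester, ketone, nitrile, nitro, sulfide.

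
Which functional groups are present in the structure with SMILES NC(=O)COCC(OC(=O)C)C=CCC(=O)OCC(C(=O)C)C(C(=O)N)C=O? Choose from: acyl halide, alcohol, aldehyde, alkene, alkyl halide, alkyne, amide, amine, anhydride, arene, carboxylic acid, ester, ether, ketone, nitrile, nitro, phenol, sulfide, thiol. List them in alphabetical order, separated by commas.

aldehyde, alkene, amide, ester, ether, ketone

Working along the chain:
  H2NCO: –C(=O)NH2: carbonyl C bonded to C and to N → amide (the N is not a separate amine).
  CH2OCH2: C–O–C with sp³ carbons on both sides and no adjacent C=O → ether.
  CH(OCOCH3): pendant –OC(=O)CH3: an acyloxy group → ester.
  CH=CH: C=C double bond → alkene.
  CH2COOCH2: –C(=O)–O–C with C on the carbonyl side → ester.
  CH(COCH3): pendant –COCH3: carbonyl C bonded to two carbons → ketone.
  CH(CONH2): pendant –CONH2: carbonyl C bonded to C and N → amide.
  CHO: terminal –CHO: carbonyl C bonded to H and C → aldehyde.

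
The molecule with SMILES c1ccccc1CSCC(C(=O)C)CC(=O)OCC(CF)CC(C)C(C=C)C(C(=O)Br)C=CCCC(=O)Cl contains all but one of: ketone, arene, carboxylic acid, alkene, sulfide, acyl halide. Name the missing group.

carboxylic acid

ketone: present (CH(COCH3) — pendant –COCH3: carbonyl C bonded to two carbons → ketone).
acyl halide: present (CH(COBr) — pendant –C(=O)X: carbonyl C bonded to C and halogen → acyl halide).
arene: present (C6H5 — C6H5– phenyl ring → arene).
sulfide: present (CH2SCH2 — C–S–C linkage → sulfide (thioether)).
alkene: present (CH(CH=CH2) — pendant –CH=CH2: C=C double bond → alkene).
carboxylic acid: absent. In CH2COOCH2, the acyl oxygen is bonded to carbon (–O–C), not to H, so this is an ester.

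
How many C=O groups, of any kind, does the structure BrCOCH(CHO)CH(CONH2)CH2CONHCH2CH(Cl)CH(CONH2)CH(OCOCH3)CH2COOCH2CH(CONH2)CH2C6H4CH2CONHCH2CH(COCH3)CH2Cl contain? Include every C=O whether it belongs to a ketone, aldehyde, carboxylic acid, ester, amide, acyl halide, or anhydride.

10

BrCO: acyl halide, 1 C=O (running total 1).
CH(CHO): aldehyde, 1 C=O (running total 2).
CH(CONH2): amide, 1 C=O (running total 3).
CH2CONHCH2: amide, 1 C=O (running total 4).
CH(CONH2): amide, 1 C=O (running total 5).
CH(OCOCH3): ester, 1 C=O (running total 6).
CH2COOCH2: ester, 1 C=O (running total 7).
CH(CONH2): amide, 1 C=O (running total 8).
CH2CONHCH2: amide, 1 C=O (running total 9).
CH(COCH3): ketone, 1 C=O (running total 10).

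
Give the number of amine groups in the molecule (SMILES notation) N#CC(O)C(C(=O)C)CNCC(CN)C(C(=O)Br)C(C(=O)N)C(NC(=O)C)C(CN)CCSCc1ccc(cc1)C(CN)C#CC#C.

N≡C–: carbon triple-bonded to nitrogen → nitrile.
–OH on an sp³ carbon → alcohol (secondary).
pendant –COCH3: carbonyl C bonded to two carbons → ketone.
C–N–C with sp³ carbons and no adjacent C=O → amine (secondary).
pendant –CH2NH2: N on sp³ C, no adjacent C=O → amine.
pendant –C(=O)X: carbonyl C bonded to C and halogen → acyl halide.
pendant –CONH2: carbonyl C bonded to C and N → amide.
pendant –NHC(=O)CH3: N bonded to a carbonyl → amide (not amine).
pendant –CH2NH2: N on sp³ C, no adjacent C=O → amine.
C–S–C linkage → sulfide (thioether).
para-disubstituted benzene ring → arene.
pendant –CH2NH2: N on sp³ C, no adjacent C=O → amine.
C≡C triple bond → alkyne.
C≡C triple bond → alkyne.
Amine appears at: CH2NHCH2, CH(CH2NH2), CH(CH2NH2), CH(CH2NH2) → 4.

4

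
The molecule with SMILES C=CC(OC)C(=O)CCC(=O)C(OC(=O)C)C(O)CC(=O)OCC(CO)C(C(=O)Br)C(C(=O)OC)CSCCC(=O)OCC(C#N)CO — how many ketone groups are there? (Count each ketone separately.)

C=C double bond → alkene.
pendant –OCH3: C–O–C with sp³ C, no adjacent C=O → ether.
–C(=O)– with carbon on both sides → ketone.
–C(=O)– with carbon on both sides → ketone.
pendant –OC(=O)CH3: an acyloxy group → ester.
–OH on an sp³ carbon → alcohol (secondary).
–C(=O)–O–C with C on the carbonyl side → ester.
pendant –CH2OH on an sp³ backbone C → alcohol.
pendant –C(=O)X: carbonyl C bonded to C and halogen → acyl halide.
pendant –COOCH3: carbonyl C bonded to C and –OCH3 → ester.
C–S–C linkage → sulfide (thioether).
–C(=O)–O–C with C on the carbonyl side → ester.
pendant –C≡N: nitrile.
–OH on an sp³ carbon → alcohol.
Ketone appears at: CO, CO → 2.

2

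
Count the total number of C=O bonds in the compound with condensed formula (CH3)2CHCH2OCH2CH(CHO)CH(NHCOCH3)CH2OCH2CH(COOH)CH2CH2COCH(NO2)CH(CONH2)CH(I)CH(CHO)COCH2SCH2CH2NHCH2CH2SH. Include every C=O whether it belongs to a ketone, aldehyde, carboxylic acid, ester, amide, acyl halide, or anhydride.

CH(CHO): aldehyde, 1 C=O (running total 1).
CH(NHCOCH3): amide, 1 C=O (running total 2).
CH(COOH): carboxylic acid, 1 C=O (running total 3).
CO: ketone, 1 C=O (running total 4).
CH(CONH2): amide, 1 C=O (running total 5).
CH(CHO): aldehyde, 1 C=O (running total 6).
CO: ketone, 1 C=O (running total 7).

7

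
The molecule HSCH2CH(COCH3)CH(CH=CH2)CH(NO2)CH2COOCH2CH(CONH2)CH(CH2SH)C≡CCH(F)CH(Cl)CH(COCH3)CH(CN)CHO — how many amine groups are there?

–SH on an sp³ carbon → thiol.
pendant –COCH3: carbonyl C bonded to two carbons → ketone.
pendant –CH=CH2: C=C double bond → alkene.
–NO2 on an sp³ carbon → nitro (the N=O is not a carbonyl).
–C(=O)–O–C with C on the carbonyl side → ester.
pendant –CONH2: carbonyl C bonded to C and N → amide.
pendant –CH2SH → thiol.
C≡C triple bond → alkyne.
halogen on an sp³ carbon → alkyl halide.
halogen on an sp³ carbon → alkyl halide.
pendant –COCH3: carbonyl C bonded to two carbons → ketone.
pendant –C≡N: nitrile.
terminal –CHO: carbonyl C bonded to H and C → aldehyde.
No segment is a amine: CH(NO2) is nitro, not amine; CH(CONH2) is amide, not amine; CH(CN) is nitrile, not amine. → 0.

0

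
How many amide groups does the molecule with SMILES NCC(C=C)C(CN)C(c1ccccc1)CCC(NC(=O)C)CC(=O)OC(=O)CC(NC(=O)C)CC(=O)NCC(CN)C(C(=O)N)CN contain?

Working along the chain:
  H2NCH2: –NH2 on an sp³ carbon with no adjacent C=O → amine.
  CH(CH=CH2): pendant –CH=CH2: C=C double bond → alkene.
  CH(CH2NH2): pendant –CH2NH2: N on sp³ C, no adjacent C=O → amine.
  CH(C6H5): pendant –C6H5: benzene ring → arene.
  CH(NHCOCH3): pendant –NHC(=O)CH3: N bonded to a carbonyl → amide (not amine).
  CH2CO-O-COCH2: two acyl groups sharing one oxygen, –C(=O)–O–C(=O)– → anhydride.
  CH(NHCOCH3): pendant –NHC(=O)CH3: N bonded to a carbonyl → amide (not amine).
  CH2CONHCH2: –C(=O)–N– linkage → amide (the N is not an amine).
  CH(CH2NH2): pendant –CH2NH2: N on sp³ C, no adjacent C=O → amine.
  CH(CONH2): pendant –CONH2: carbonyl C bonded to C and N → amide.
  CH2NH2: –NH2 on an sp³ carbon with no adjacent C=O → amine.
Amide appears at: CH(NHCOCH3), CH(NHCOCH3), CH2CONHCH2, CH(CONH2) → 4.

4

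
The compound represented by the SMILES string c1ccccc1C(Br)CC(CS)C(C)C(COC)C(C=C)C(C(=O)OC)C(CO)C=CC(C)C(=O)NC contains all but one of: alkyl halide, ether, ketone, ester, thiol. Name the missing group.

ester: present (CH(COOCH3) — pendant –COOCH3: carbonyl C bonded to C and –OCH3 → ester).
ether: present (CH(CH2OCH3) — pendant –CH2OCH3: C–O–C linkage → ether).
thiol: present (CH(CH2SH) — pendant –CH2SH → thiol).
alkyl halide: present (CH(Br) — halogen on an sp³ carbon → alkyl halide).
ketone: absent. In CH(COOCH3), the C=O is bonded to an –O–C group, which defines an ester, not a ketone. In CONHCH3, the C=O is bonded to nitrogen, which defines an amide, not a ketone.

ketone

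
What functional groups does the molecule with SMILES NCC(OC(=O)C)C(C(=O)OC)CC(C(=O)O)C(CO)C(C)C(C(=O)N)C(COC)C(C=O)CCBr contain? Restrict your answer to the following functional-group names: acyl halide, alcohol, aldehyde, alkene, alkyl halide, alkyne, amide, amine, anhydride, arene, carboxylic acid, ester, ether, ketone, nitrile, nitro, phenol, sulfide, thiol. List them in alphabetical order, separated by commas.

alcohol, aldehyde, alkyl halide, amide, amine, carboxylic acid, ester, ether

Working along the chain:
  H2NCH2: –NH2 on an sp³ carbon with no adjacent C=O → amine.
  CH(OCOCH3): pendant –OC(=O)CH3: an acyloxy group → ester.
  CH(COOCH3): pendant –COOCH3: carbonyl C bonded to C and –OCH3 → ester.
  CH(COOH): pendant –COOH: carbonyl C bonded to C and –OH → carboxylic acid.
  CH(CH2OH): pendant –CH2OH on an sp³ backbone C → alcohol.
  CH(CONH2): pendant –CONH2: carbonyl C bonded to C and N → amide.
  CH(CH2OCH3): pendant –CH2OCH3: C–O–C linkage → ether.
  CH(CHO): pendant –CHO: carbonyl C bonded to C and H → aldehyde.
  CH2Br: halogen on an sp³ carbon → alkyl halide.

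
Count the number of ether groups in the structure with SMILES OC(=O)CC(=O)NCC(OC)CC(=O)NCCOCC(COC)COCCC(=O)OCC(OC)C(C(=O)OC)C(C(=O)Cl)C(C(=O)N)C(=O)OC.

–COOH: carbonyl C bonded to –OH and C → carboxylic acid (the –OH is not a separate alcohol).
–C(=O)–N– linkage → amide (the N is not an amine).
pendant –OCH3: C–O–C with sp³ C, no adjacent C=O → ether.
–C(=O)–N– linkage → amide (the N is not an amine).
C–O–C with sp³ carbons on both sides and no adjacent C=O → ether.
pendant –CH2OCH3: C–O–C linkage → ether.
C–O–C with sp³ carbons on both sides and no adjacent C=O → ether.
–C(=O)–O–C with C on the carbonyl side → ester.
pendant –OCH3: C–O–C with sp³ C, no adjacent C=O → ether.
pendant –COOCH3: carbonyl C bonded to C and –OCH3 → ester.
pendant –C(=O)X: carbonyl C bonded to C and halogen → acyl halide.
pendant –CONH2: carbonyl C bonded to C and N → amide.
–C(=O)OCH3: carbonyl C bonded to C and to –OCH3 → ester (not ketone + ether).
Ether appears at: CH(OCH3), CH2OCH2, CH(CH2OCH3), CH2OCH2, CH(OCH3) → 5.

5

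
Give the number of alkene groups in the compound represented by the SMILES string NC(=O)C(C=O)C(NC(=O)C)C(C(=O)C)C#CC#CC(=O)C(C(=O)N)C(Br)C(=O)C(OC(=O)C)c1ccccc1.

0

–C(=O)NH2: carbonyl C bonded to C and to N → amide (the N is not a separate amine).
pendant –CHO: carbonyl C bonded to C and H → aldehyde.
pendant –NHC(=O)CH3: N bonded to a carbonyl → amide (not amine).
pendant –COCH3: carbonyl C bonded to two carbons → ketone.
C≡C triple bond → alkyne.
C≡C triple bond → alkyne.
–C(=O)– with carbon on both sides → ketone.
pendant –CONH2: carbonyl C bonded to C and N → amide.
halogen on an sp³ carbon → alkyl halide.
–C(=O)– with carbon on both sides → ketone.
pendant –OC(=O)CH3: an acyloxy group → ester.
–C6H5 phenyl ring → arene.
No segment is a alkene: C≡C is alkyne, not alkene; C≡C is alkyne, not alkene; C6H5 is arene, not alkene. → 0.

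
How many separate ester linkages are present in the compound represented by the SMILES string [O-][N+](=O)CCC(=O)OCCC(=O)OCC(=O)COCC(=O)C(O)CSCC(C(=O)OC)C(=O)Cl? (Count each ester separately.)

Working along the chain:
  O2NCH2: –NO2 on carbon → nitro group.
  CH2COOCH2: –C(=O)–O–C with C on the carbonyl side → ester.
  CH2COOCH2: –C(=O)–O–C with C on the carbonyl side → ester.
  CO: –C(=O)– with carbon on both sides → ketone.
  CH2OCH2: C–O–C with sp³ carbons on both sides and no adjacent C=O → ether.
  CO: –C(=O)– with carbon on both sides → ketone.
  CH(OH): –OH on an sp³ carbon → alcohol (secondary).
  CH2SCH2: C–S–C linkage → sulfide (thioether).
  CH(COOCH3): pendant –COOCH3: carbonyl C bonded to C and –OCH3 → ester.
  COCl: –C(=O)Cl: carbonyl C bonded to C and to a halogen → acyl halide (not alkyl halide).
Ester appears at: CH2COOCH2, CH2COOCH2, CH(COOCH3) → 3.

3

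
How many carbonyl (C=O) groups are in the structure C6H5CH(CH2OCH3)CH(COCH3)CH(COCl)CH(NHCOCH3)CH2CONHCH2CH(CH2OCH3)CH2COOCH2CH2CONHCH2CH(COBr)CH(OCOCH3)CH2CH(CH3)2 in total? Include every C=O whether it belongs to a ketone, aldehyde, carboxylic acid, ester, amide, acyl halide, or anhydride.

CH(COCH3): ketone, 1 C=O (running total 1).
CH(COCl): acyl halide, 1 C=O (running total 2).
CH(NHCOCH3): amide, 1 C=O (running total 3).
CH2CONHCH2: amide, 1 C=O (running total 4).
CH2COOCH2: ester, 1 C=O (running total 5).
CH2CONHCH2: amide, 1 C=O (running total 6).
CH(COBr): acyl halide, 1 C=O (running total 7).
CH(OCOCH3): ester, 1 C=O (running total 8).

8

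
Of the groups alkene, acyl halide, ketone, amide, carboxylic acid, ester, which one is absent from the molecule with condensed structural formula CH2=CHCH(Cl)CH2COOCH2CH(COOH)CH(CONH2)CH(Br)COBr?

alkene: present (CH2=CH — C=C double bond → alkene).
ester: present (CH2COOCH2 — –C(=O)–O–C with C on the carbonyl side → ester).
carboxylic acid: present (CH(COOH) — pendant –COOH: carbonyl C bonded to C and –OH → carboxylic acid).
amide: present (CH(CONH2) — pendant –CONH2: carbonyl C bonded to C and N → amide).
acyl halide: present (COBr — –C(=O)Br: carbonyl C bonded to C and to a halogen → acyl halide (not alkyl halide)).
ketone: absent. In CH2COOCH2, the C=O is bonded to an –O–C group, which defines an ester, not a ketone. In CH(CONH2), the C=O is bonded to nitrogen, which defines an amide, not a ketone. In CH(COOH), the C=O bears an –OH, making it a carboxylic acid rather than a ketone. In COBr, the C=O is bonded to a halogen, which defines an acyl halide, not a ketone.

ketone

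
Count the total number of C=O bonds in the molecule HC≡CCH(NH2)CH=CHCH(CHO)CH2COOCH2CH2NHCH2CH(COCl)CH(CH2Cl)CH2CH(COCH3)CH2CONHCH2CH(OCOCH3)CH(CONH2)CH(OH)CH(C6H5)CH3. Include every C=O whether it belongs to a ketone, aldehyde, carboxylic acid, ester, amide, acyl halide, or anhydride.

CH(CHO): aldehyde, 1 C=O (running total 1).
CH2COOCH2: ester, 1 C=O (running total 2).
CH(COCl): acyl halide, 1 C=O (running total 3).
CH(COCH3): ketone, 1 C=O (running total 4).
CH2CONHCH2: amide, 1 C=O (running total 5).
CH(OCOCH3): ester, 1 C=O (running total 6).
CH(CONH2): amide, 1 C=O (running total 7).

7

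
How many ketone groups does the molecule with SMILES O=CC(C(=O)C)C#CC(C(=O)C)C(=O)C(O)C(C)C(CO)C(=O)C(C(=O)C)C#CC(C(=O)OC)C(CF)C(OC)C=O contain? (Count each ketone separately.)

Reading the structure from left to right:
  OHC: terminal –CHO: carbonyl C bonded to H and C → aldehyde.
  CH(COCH3): pendant –COCH3: carbonyl C bonded to two carbons → ketone.
  C≡C: C≡C triple bond → alkyne.
  CH(COCH3): pendant –COCH3: carbonyl C bonded to two carbons → ketone.
  CO: –C(=O)– with carbon on both sides → ketone.
  CH(OH): –OH on an sp³ carbon → alcohol (secondary).
  CH(CH2OH): pendant –CH2OH on an sp³ backbone C → alcohol.
  CO: –C(=O)– with carbon on both sides → ketone.
  CH(COCH3): pendant –COCH3: carbonyl C bonded to two carbons → ketone.
  C≡C: C≡C triple bond → alkyne.
  CH(COOCH3): pendant –COOCH3: carbonyl C bonded to C and –OCH3 → ester.
  CH(CH2F): pendant –CH2X: halogen on sp³ carbon → alkyl halide.
  CH(OCH3): pendant –OCH3: C–O–C with sp³ C, no adjacent C=O → ether.
  CHO: terminal –CHO: carbonyl C bonded to H and C → aldehyde.
Ketone appears at: CH(COCH3), CH(COCH3), CO, CO, CH(COCH3) → 5.

5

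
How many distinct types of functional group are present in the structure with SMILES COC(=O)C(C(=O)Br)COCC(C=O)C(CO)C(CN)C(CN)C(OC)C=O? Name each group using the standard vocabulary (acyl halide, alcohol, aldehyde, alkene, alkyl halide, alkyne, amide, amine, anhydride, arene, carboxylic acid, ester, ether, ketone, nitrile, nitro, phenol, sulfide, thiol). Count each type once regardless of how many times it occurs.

6

CH3O–C(=O)–: carbonyl C bonded to C and to –OCH3 → ester (not ketone + ether).
pendant –C(=O)X: carbonyl C bonded to C and halogen → acyl halide.
C–O–C with sp³ carbons on both sides and no adjacent C=O → ether.
pendant –CHO: carbonyl C bonded to C and H → aldehyde.
pendant –CH2OH on an sp³ backbone C → alcohol.
pendant –CH2NH2: N on sp³ C, no adjacent C=O → amine.
pendant –CH2NH2: N on sp³ C, no adjacent C=O → amine.
pendant –OCH3: C–O–C with sp³ C, no adjacent C=O → ether.
terminal –CHO: carbonyl C bonded to H and C → aldehyde.
Distinct types present: acyl halide, alcohol, aldehyde, amine, ester, ether.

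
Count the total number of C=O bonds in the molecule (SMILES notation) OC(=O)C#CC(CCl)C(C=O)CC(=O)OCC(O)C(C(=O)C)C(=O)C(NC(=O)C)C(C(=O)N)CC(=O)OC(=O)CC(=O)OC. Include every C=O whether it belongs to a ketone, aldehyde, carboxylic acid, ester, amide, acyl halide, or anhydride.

HOOC: carboxylic acid, 1 C=O (running total 1).
CH(CHO): aldehyde, 1 C=O (running total 2).
CH2COOCH2: ester, 1 C=O (running total 3).
CH(COCH3): ketone, 1 C=O (running total 4).
CO: ketone, 1 C=O (running total 5).
CH(NHCOCH3): amide, 1 C=O (running total 6).
CH(CONH2): amide, 1 C=O (running total 7).
CH2CO-O-COCH2: anhydride, 2 C=O (running total 9).
COOCH3: ester, 1 C=O (running total 10).

10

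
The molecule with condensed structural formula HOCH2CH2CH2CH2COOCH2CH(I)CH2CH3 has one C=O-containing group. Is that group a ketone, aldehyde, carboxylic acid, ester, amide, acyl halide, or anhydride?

The carbonyl is in the CH2COOCH2 segment: –C(=O)–O–C with C on the carbonyl side → ester.

ester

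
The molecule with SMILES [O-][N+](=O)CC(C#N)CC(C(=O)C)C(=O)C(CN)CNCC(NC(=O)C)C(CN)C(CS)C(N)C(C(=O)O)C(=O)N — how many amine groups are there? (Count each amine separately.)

4

–NO2 on carbon → nitro group.
pendant –C≡N: nitrile.
pendant –COCH3: carbonyl C bonded to two carbons → ketone.
–C(=O)– with carbon on both sides → ketone.
pendant –CH2NH2: N on sp³ C, no adjacent C=O → amine.
C–N–C with sp³ carbons and no adjacent C=O → amine (secondary).
pendant –NHC(=O)CH3: N bonded to a carbonyl → amide (not amine).
pendant –CH2NH2: N on sp³ C, no adjacent C=O → amine.
pendant –CH2SH → thiol.
–NH2 on an sp³ carbon with no adjacent C=O → amine.
pendant –COOH: carbonyl C bonded to C and –OH → carboxylic acid.
–C(=O)NH2: carbonyl C bonded to C and to N → amide (the N is not a separate amine).
Amine appears at: CH(CH2NH2), CH2NHCH2, CH(CH2NH2), CH(NH2) → 4.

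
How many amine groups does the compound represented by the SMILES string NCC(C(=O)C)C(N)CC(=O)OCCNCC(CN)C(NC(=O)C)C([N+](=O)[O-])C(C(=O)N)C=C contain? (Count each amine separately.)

Working along the chain:
  H2NCH2: –NH2 on an sp³ carbon with no adjacent C=O → amine.
  CH(COCH3): pendant –COCH3: carbonyl C bonded to two carbons → ketone.
  CH(NH2): –NH2 on an sp³ carbon with no adjacent C=O → amine.
  CH2COOCH2: –C(=O)–O–C with C on the carbonyl side → ester.
  CH2NHCH2: C–N–C with sp³ carbons and no adjacent C=O → amine (secondary).
  CH(CH2NH2): pendant –CH2NH2: N on sp³ C, no adjacent C=O → amine.
  CH(NHCOCH3): pendant –NHC(=O)CH3: N bonded to a carbonyl → amide (not amine).
  CH(NO2): –NO2 on an sp³ carbon → nitro (the N=O is not a carbonyl).
  CH(CONH2): pendant –CONH2: carbonyl C bonded to C and N → amide.
  CH=CH2: C=C double bond → alkene.
Amine appears at: H2NCH2, CH(NH2), CH2NHCH2, CH(CH2NH2) → 4.

4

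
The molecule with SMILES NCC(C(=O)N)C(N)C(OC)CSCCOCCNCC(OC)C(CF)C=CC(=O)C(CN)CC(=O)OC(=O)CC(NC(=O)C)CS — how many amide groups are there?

Reading the structure from left to right:
  H2NCH2: –NH2 on an sp³ carbon with no adjacent C=O → amine.
  CH(CONH2): pendant –CONH2: carbonyl C bonded to C and N → amide.
  CH(NH2): –NH2 on an sp³ carbon with no adjacent C=O → amine.
  CH(OCH3): pendant –OCH3: C–O–C with sp³ C, no adjacent C=O → ether.
  CH2SCH2: C–S–C linkage → sulfide (thioether).
  CH2OCH2: C–O–C with sp³ carbons on both sides and no adjacent C=O → ether.
  CH2NHCH2: C–N–C with sp³ carbons and no adjacent C=O → amine (secondary).
  CH(OCH3): pendant –OCH3: C–O–C with sp³ C, no adjacent C=O → ether.
  CH(CH2F): pendant –CH2X: halogen on sp³ carbon → alkyl halide.
  CH=CH: C=C double bond → alkene.
  CO: –C(=O)– with carbon on both sides → ketone.
  CH(CH2NH2): pendant –CH2NH2: N on sp³ C, no adjacent C=O → amine.
  CH2CO-O-COCH2: two acyl groups sharing one oxygen, –C(=O)–O–C(=O)– → anhydride.
  CH(NHCOCH3): pendant –NHC(=O)CH3: N bonded to a carbonyl → amide (not amine).
  CH2SH: –SH on an sp³ carbon → thiol.
Amide appears at: CH(CONH2), CH(NHCOCH3) → 2.

2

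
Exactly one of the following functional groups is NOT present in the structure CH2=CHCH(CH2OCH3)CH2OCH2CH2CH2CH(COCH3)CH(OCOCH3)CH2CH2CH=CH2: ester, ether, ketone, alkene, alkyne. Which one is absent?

ketone: present (CH(COCH3) — pendant –COCH3: carbonyl C bonded to two carbons → ketone).
ether: present (CH(CH2OCH3) — pendant –CH2OCH3: C–O–C linkage → ether).
alkene: present (CH2=CH — C=C double bond → alkene).
ester: present (CH(OCOCH3) — pendant –OC(=O)CH3: an acyloxy group → ester).
alkyne: no segment matches this pattern.

alkyne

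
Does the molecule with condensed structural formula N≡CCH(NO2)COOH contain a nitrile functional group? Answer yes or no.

Reading the structure from left to right:
  N≡C: N≡C–: carbon triple-bonded to nitrogen → nitrile.
  CH(NO2): –NO2 on an sp³ carbon → nitro (the N=O is not a carbonyl).
  COOH: –COOH: carbonyl C bonded to –OH and C → carboxylic acid (the –OH is not a separate alcohol).
The N≡C segment supplies the nitrile: N≡C–: carbon triple-bonded to nitrogen → nitrile.

yes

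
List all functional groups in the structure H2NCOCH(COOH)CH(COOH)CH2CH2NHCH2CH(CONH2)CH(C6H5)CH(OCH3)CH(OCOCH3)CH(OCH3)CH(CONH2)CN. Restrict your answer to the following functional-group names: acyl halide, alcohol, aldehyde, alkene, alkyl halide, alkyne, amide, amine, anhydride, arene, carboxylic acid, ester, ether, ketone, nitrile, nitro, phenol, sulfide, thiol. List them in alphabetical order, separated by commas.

Reading the structure from left to right:
  H2NCO: –C(=O)NH2: carbonyl C bonded to C and to N → amide (the N is not a separate amine).
  CH(COOH): pendant –COOH: carbonyl C bonded to C and –OH → carboxylic acid.
  CH(COOH): pendant –COOH: carbonyl C bonded to C and –OH → carboxylic acid.
  CH2NHCH2: C–N–C with sp³ carbons and no adjacent C=O → amine (secondary).
  CH(CONH2): pendant –CONH2: carbonyl C bonded to C and N → amide.
  CH(C6H5): pendant –C6H5: benzene ring → arene.
  CH(OCH3): pendant –OCH3: C–O–C with sp³ C, no adjacent C=O → ether.
  CH(OCOCH3): pendant –OC(=O)CH3: an acyloxy group → ester.
  CH(OCH3): pendant –OCH3: C–O–C with sp³ C, no adjacent C=O → ether.
  CH(CONH2): pendant –CONH2: carbonyl C bonded to C and N → amide.
  CN: –C≡N: carbon triple-bonded to nitrogen → nitrile.

amide, amine, arene, carboxylic acid, ester, ether, nitrile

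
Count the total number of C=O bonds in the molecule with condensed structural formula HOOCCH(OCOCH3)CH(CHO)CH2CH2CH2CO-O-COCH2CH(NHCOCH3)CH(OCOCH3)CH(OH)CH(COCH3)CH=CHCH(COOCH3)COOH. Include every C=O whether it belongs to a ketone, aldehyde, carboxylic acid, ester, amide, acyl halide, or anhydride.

10

HOOC: carboxylic acid, 1 C=O (running total 1).
CH(OCOCH3): ester, 1 C=O (running total 2).
CH(CHO): aldehyde, 1 C=O (running total 3).
CH2CO-O-COCH2: anhydride, 2 C=O (running total 5).
CH(NHCOCH3): amide, 1 C=O (running total 6).
CH(OCOCH3): ester, 1 C=O (running total 7).
CH(COCH3): ketone, 1 C=O (running total 8).
CH(COOCH3): ester, 1 C=O (running total 9).
COOH: carboxylic acid, 1 C=O (running total 10).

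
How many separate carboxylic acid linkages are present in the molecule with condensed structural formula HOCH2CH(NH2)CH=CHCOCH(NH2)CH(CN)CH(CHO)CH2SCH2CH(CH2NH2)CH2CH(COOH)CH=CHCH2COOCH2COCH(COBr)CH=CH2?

Reading the structure from left to right:
  HOCH2: HO– on an sp³ carbon → alcohol.
  CH(NH2): –NH2 on an sp³ carbon with no adjacent C=O → amine.
  CH=CH: C=C double bond → alkene.
  CO: –C(=O)– with carbon on both sides → ketone.
  CH(NH2): –NH2 on an sp³ carbon with no adjacent C=O → amine.
  CH(CN): pendant –C≡N: nitrile.
  CH(CHO): pendant –CHO: carbonyl C bonded to C and H → aldehyde.
  CH2SCH2: C–S–C linkage → sulfide (thioether).
  CH(CH2NH2): pendant –CH2NH2: N on sp³ C, no adjacent C=O → amine.
  CH(COOH): pendant –COOH: carbonyl C bonded to C and –OH → carboxylic acid.
  CH=CH: C=C double bond → alkene.
  CH2COOCH2: –C(=O)–O–C with C on the carbonyl side → ester.
  CO: –C(=O)– with carbon on both sides → ketone.
  CH(COBr): pendant –C(=O)X: carbonyl C bonded to C and halogen → acyl halide.
  CH=CH2: C=C double bond → alkene.
Carboxylic acid appears at: CH(COOH) → 1.

1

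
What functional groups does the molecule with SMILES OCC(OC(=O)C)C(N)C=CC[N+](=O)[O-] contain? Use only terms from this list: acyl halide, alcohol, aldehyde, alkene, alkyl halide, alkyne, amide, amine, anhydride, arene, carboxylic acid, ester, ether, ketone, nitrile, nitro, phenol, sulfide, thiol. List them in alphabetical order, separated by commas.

alcohol, alkene, amine, ester, nitro

HO– on an sp³ carbon → alcohol.
pendant –OC(=O)CH3: an acyloxy group → ester.
–NH2 on an sp³ carbon with no adjacent C=O → amine.
C=C double bond → alkene.
–NO2 on carbon → nitro group.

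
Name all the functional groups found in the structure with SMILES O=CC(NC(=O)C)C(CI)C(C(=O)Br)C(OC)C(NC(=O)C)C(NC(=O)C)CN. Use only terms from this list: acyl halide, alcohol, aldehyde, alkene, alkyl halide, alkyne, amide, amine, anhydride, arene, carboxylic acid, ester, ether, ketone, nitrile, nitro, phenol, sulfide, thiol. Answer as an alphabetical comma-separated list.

Reading the structure from left to right:
  OHC: terminal –CHO: carbonyl C bonded to H and C → aldehyde.
  CH(NHCOCH3): pendant –NHC(=O)CH3: N bonded to a carbonyl → amide (not amine).
  CH(CH2I): pendant –CH2X: halogen on sp³ carbon → alkyl halide.
  CH(COBr): pendant –C(=O)X: carbonyl C bonded to C and halogen → acyl halide.
  CH(OCH3): pendant –OCH3: C–O–C with sp³ C, no adjacent C=O → ether.
  CH(NHCOCH3): pendant –NHC(=O)CH3: N bonded to a carbonyl → amide (not amine).
  CH(NHCOCH3): pendant –NHC(=O)CH3: N bonded to a carbonyl → amide (not amine).
  CH2NH2: –NH2 on an sp³ carbon with no adjacent C=O → amine.

acyl halide, aldehyde, alkyl halide, amide, amine, ether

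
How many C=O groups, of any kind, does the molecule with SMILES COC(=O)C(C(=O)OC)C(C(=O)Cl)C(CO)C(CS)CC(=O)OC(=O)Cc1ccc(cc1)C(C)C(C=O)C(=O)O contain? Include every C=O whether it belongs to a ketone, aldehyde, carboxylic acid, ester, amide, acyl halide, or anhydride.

7

CH3OOC: ester, 1 C=O (running total 1).
CH(COOCH3): ester, 1 C=O (running total 2).
CH(COCl): acyl halide, 1 C=O (running total 3).
CH2CO-O-COCH2: anhydride, 2 C=O (running total 5).
CH(CHO): aldehyde, 1 C=O (running total 6).
COOH: carboxylic acid, 1 C=O (running total 7).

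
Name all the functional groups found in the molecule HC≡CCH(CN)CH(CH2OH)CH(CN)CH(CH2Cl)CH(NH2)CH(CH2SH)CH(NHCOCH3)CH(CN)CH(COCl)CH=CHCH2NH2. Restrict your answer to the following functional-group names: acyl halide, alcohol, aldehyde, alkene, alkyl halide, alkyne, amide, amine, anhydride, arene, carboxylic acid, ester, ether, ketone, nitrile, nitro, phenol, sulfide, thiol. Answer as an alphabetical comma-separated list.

C≡C triple bond → alkyne.
pendant –C≡N: nitrile.
pendant –CH2OH on an sp³ backbone C → alcohol.
pendant –C≡N: nitrile.
pendant –CH2X: halogen on sp³ carbon → alkyl halide.
–NH2 on an sp³ carbon with no adjacent C=O → amine.
pendant –CH2SH → thiol.
pendant –NHC(=O)CH3: N bonded to a carbonyl → amide (not amine).
pendant –C≡N: nitrile.
pendant –C(=O)X: carbonyl C bonded to C and halogen → acyl halide.
C=C double bond → alkene.
–NH2 on an sp³ carbon with no adjacent C=O → amine.

acyl halide, alcohol, alkene, alkyl halide, alkyne, amide, amine, nitrile, thiol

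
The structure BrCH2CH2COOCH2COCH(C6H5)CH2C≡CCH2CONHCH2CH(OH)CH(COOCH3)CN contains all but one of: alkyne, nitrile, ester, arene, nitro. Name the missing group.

nitrile: present (CN — –C≡N: carbon triple-bonded to nitrogen → nitrile).
ester: present (CH2COOCH2 — –C(=O)–O–C with C on the carbonyl side → ester).
arene: present (CH(C6H5) — pendant –C6H5: benzene ring → arene).
alkyne: present (C≡C — C≡C triple bond → alkyne).
nitro: no segment matches this pattern.

nitro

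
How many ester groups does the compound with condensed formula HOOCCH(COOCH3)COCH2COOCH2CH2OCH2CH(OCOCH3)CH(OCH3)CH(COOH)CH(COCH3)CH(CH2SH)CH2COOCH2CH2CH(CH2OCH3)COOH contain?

4

Taking each segment in turn:
  HOOC: –COOH: carbonyl C bonded to –OH and C → carboxylic acid (the –OH is not a separate alcohol).
  CH(COOCH3): pendant –COOCH3: carbonyl C bonded to C and –OCH3 → ester.
  CO: –C(=O)– with carbon on both sides → ketone.
  CH2COOCH2: –C(=O)–O–C with C on the carbonyl side → ester.
  CH2OCH2: C–O–C with sp³ carbons on both sides and no adjacent C=O → ether.
  CH(OCOCH3): pendant –OC(=O)CH3: an acyloxy group → ester.
  CH(OCH3): pendant –OCH3: C–O–C with sp³ C, no adjacent C=O → ether.
  CH(COOH): pendant –COOH: carbonyl C bonded to C and –OH → carboxylic acid.
  CH(COCH3): pendant –COCH3: carbonyl C bonded to two carbons → ketone.
  CH(CH2SH): pendant –CH2SH → thiol.
  CH2COOCH2: –C(=O)–O–C with C on the carbonyl side → ester.
  CH(CH2OCH3): pendant –CH2OCH3: C–O–C linkage → ether.
  COOH: –COOH: carbonyl C bonded to –OH and C → carboxylic acid (the –OH is not a separate alcohol).
Ester appears at: CH(COOCH3), CH2COOCH2, CH(OCOCH3), CH2COOCH2 → 4.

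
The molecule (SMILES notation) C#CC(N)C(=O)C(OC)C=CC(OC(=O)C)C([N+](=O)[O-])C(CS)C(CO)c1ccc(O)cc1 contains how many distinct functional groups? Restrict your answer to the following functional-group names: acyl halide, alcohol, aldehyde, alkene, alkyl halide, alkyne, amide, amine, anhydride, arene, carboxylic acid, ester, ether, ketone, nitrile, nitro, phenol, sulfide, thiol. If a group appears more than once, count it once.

C≡C triple bond → alkyne.
–NH2 on an sp³ carbon with no adjacent C=O → amine.
–C(=O)– with carbon on both sides → ketone.
pendant –OCH3: C–O–C with sp³ C, no adjacent C=O → ether.
C=C double bond → alkene.
pendant –OC(=O)CH3: an acyloxy group → ester.
–NO2 on an sp³ carbon → nitro (the N=O is not a carbonyl).
pendant –CH2SH → thiol.
pendant –CH2OH on an sp³ backbone C → alcohol.
–OH attached directly to an aromatic ring → phenol (not alcohol); the ring itself is an arene.
Distinct types present: alcohol, alkene, alkyne, amine, arene, ester, ether, ketone, nitro, phenol, thiol.

11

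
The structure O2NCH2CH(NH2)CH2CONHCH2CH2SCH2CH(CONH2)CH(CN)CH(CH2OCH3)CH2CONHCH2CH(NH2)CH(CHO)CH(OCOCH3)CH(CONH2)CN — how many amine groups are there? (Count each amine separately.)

Working along the chain:
  O2NCH2: –NO2 on carbon → nitro group.
  CH(NH2): –NH2 on an sp³ carbon with no adjacent C=O → amine.
  CH2CONHCH2: –C(=O)–N– linkage → amide (the N is not an amine).
  CH2SCH2: C–S–C linkage → sulfide (thioether).
  CH(CONH2): pendant –CONH2: carbonyl C bonded to C and N → amide.
  CH(CN): pendant –C≡N: nitrile.
  CH(CH2OCH3): pendant –CH2OCH3: C–O–C linkage → ether.
  CH2CONHCH2: –C(=O)–N– linkage → amide (the N is not an amine).
  CH(NH2): –NH2 on an sp³ carbon with no adjacent C=O → amine.
  CH(CHO): pendant –CHO: carbonyl C bonded to C and H → aldehyde.
  CH(OCOCH3): pendant –OC(=O)CH3: an acyloxy group → ester.
  CH(CONH2): pendant –CONH2: carbonyl C bonded to C and N → amide.
  CN: –C≡N: carbon triple-bonded to nitrogen → nitrile.
Amine appears at: CH(NH2), CH(NH2) → 2.

2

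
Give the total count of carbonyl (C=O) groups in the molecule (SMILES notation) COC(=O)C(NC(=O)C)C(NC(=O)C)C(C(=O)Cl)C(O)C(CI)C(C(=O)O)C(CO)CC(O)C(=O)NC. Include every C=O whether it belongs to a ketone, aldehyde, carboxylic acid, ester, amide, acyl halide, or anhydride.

6

CH3OOC: ester, 1 C=O (running total 1).
CH(NHCOCH3): amide, 1 C=O (running total 2).
CH(NHCOCH3): amide, 1 C=O (running total 3).
CH(COCl): acyl halide, 1 C=O (running total 4).
CH(COOH): carboxylic acid, 1 C=O (running total 5).
CONHCH3: amide, 1 C=O (running total 6).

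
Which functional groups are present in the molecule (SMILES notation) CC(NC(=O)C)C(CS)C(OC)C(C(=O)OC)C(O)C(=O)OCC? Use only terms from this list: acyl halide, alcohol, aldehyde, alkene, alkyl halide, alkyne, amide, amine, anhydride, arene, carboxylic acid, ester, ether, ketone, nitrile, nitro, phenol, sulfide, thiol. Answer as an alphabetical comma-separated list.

alcohol, amide, ester, ether, thiol

Reading the structure from left to right:
  CH(NHCOCH3): pendant –NHC(=O)CH3: N bonded to a carbonyl → amide (not amine).
  CH(CH2SH): pendant –CH2SH → thiol.
  CH(OCH3): pendant –OCH3: C–O–C with sp³ C, no adjacent C=O → ether.
  CH(COOCH3): pendant –COOCH3: carbonyl C bonded to C and –OCH3 → ester.
  CH(OH): –OH on an sp³ carbon → alcohol (secondary).
  COOCH2CH3: –C(=O)OCH2CH3: carbonyl C bonded to C and to –OEt → ester.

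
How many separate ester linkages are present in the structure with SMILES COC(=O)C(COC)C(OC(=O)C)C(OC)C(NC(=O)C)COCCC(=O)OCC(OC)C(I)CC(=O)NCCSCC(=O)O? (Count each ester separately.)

CH3O–C(=O)–: carbonyl C bonded to C and to –OCH3 → ester (not ketone + ether).
pendant –CH2OCH3: C–O–C linkage → ether.
pendant –OC(=O)CH3: an acyloxy group → ester.
pendant –OCH3: C–O–C with sp³ C, no adjacent C=O → ether.
pendant –NHC(=O)CH3: N bonded to a carbonyl → amide (not amine).
C–O–C with sp³ carbons on both sides and no adjacent C=O → ether.
–C(=O)–O–C with C on the carbonyl side → ester.
pendant –OCH3: C–O–C with sp³ C, no adjacent C=O → ether.
halogen on an sp³ carbon → alkyl halide.
–C(=O)–N– linkage → amide (the N is not an amine).
C–S–C linkage → sulfide (thioether).
–COOH: carbonyl C bonded to –OH and C → carboxylic acid (the –OH is not a separate alcohol).
Ester appears at: CH3OOC, CH(OCOCH3), CH2COOCH2 → 3.

3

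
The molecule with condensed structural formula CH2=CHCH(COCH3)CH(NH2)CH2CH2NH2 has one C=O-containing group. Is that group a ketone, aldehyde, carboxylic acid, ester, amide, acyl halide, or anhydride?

ketone

The carbonyl is in the CH(COCH3) segment: pendant –COCH3: carbonyl C bonded to two carbons → ketone.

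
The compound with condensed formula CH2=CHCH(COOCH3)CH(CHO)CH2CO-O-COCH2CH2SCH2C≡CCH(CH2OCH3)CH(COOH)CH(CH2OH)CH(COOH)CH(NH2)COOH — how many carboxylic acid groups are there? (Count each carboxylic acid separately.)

C=C double bond → alkene.
pendant –COOCH3: carbonyl C bonded to C and –OCH3 → ester.
pendant –CHO: carbonyl C bonded to C and H → aldehyde.
two acyl groups sharing one oxygen, –C(=O)–O–C(=O)– → anhydride.
C–S–C linkage → sulfide (thioether).
C≡C triple bond → alkyne.
pendant –CH2OCH3: C–O–C linkage → ether.
pendant –COOH: carbonyl C bonded to C and –OH → carboxylic acid.
pendant –CH2OH on an sp³ backbone C → alcohol.
pendant –COOH: carbonyl C bonded to C and –OH → carboxylic acid.
–NH2 on an sp³ carbon with no adjacent C=O → amine.
–COOH: carbonyl C bonded to –OH and C → carboxylic acid (the –OH is not a separate alcohol).
Carboxylic acid appears at: CH(COOH), CH(COOH), COOH → 3.

3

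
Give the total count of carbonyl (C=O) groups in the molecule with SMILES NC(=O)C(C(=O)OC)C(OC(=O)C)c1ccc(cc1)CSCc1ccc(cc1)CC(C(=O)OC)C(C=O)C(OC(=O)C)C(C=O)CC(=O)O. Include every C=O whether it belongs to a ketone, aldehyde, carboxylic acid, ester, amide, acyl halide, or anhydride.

H2NCO: amide, 1 C=O (running total 1).
CH(COOCH3): ester, 1 C=O (running total 2).
CH(OCOCH3): ester, 1 C=O (running total 3).
CH(COOCH3): ester, 1 C=O (running total 4).
CH(CHO): aldehyde, 1 C=O (running total 5).
CH(OCOCH3): ester, 1 C=O (running total 6).
CH(CHO): aldehyde, 1 C=O (running total 7).
COOH: carboxylic acid, 1 C=O (running total 8).

8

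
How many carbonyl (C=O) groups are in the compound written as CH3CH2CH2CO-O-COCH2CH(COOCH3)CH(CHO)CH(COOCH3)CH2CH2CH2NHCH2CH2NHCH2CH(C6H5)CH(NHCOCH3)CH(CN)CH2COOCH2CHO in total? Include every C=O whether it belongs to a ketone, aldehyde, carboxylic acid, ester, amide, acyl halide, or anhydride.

8

CH2CO-O-COCH2: anhydride, 2 C=O (running total 2).
CH(COOCH3): ester, 1 C=O (running total 3).
CH(CHO): aldehyde, 1 C=O (running total 4).
CH(COOCH3): ester, 1 C=O (running total 5).
CH(NHCOCH3): amide, 1 C=O (running total 6).
CH2COOCH2: ester, 1 C=O (running total 7).
CHO: aldehyde, 1 C=O (running total 8).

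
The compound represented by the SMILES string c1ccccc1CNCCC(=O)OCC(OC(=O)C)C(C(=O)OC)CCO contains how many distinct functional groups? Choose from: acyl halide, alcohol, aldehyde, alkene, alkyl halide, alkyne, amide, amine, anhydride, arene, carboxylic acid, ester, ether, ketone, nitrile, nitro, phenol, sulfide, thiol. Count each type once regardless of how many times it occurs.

Taking each segment in turn:
  C6H5: C6H5– phenyl ring → arene.
  CH2NHCH2: C–N–C with sp³ carbons and no adjacent C=O → amine (secondary).
  CH2COOCH2: –C(=O)–O–C with C on the carbonyl side → ester.
  CH(OCOCH3): pendant –OC(=O)CH3: an acyloxy group → ester.
  CH(COOCH3): pendant –COOCH3: carbonyl C bonded to C and –OCH3 → ester.
  CH2OH: –OH on an sp³ carbon → alcohol.
Distinct types present: alcohol, amine, arene, ester.

4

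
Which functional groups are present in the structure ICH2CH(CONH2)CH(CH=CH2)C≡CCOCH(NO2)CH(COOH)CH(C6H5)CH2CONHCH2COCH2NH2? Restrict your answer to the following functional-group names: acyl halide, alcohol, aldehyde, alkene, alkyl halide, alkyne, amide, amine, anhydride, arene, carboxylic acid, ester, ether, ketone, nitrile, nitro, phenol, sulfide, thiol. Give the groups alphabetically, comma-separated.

halogen on an sp³ carbon → alkyl halide.
pendant –CONH2: carbonyl C bonded to C and N → amide.
pendant –CH=CH2: C=C double bond → alkene.
C≡C triple bond → alkyne.
–C(=O)– with carbon on both sides → ketone.
–NO2 on an sp³ carbon → nitro (the N=O is not a carbonyl).
pendant –COOH: carbonyl C bonded to C and –OH → carboxylic acid.
pendant –C6H5: benzene ring → arene.
–C(=O)–N– linkage → amide (the N is not an amine).
–C(=O)– with carbon on both sides → ketone.
–NH2 on an sp³ carbon with no adjacent C=O → amine.

alkene, alkyl halide, alkyne, amide, amine, arene, carboxylic acid, ketone, nitro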